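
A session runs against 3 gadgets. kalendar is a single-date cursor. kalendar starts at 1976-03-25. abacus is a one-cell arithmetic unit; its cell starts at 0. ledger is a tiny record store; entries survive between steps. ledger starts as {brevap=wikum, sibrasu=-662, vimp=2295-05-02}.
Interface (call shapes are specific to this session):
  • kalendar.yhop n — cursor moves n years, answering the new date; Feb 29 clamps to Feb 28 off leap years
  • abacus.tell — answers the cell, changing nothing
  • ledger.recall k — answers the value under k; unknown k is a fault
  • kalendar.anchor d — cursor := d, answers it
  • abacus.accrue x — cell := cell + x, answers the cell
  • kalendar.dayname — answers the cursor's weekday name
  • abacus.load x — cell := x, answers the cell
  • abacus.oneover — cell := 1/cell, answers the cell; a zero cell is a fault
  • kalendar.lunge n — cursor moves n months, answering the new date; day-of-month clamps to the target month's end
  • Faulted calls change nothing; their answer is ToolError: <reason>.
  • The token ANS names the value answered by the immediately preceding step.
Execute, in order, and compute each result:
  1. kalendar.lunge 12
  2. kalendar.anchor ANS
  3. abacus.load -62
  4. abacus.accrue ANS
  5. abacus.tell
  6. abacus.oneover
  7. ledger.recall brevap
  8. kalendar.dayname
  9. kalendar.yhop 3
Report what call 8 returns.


Answer: Friday

Derivation:
Do: kalendar.lunge[n→12]
See: 1977-03-25
Do: kalendar.anchor[d→ANS]
See: 1977-03-25
Do: abacus.load[x→-62]
See: -62
Do: abacus.accrue[x→ANS]
See: -124
Do: abacus.tell[]
See: -124
Do: abacus.oneover[]
See: -1/124
Do: ledger.recall[k→brevap]
See: wikum
Do: kalendar.dayname[]
See: Friday
Do: kalendar.yhop[n→3]
See: 1980-03-25


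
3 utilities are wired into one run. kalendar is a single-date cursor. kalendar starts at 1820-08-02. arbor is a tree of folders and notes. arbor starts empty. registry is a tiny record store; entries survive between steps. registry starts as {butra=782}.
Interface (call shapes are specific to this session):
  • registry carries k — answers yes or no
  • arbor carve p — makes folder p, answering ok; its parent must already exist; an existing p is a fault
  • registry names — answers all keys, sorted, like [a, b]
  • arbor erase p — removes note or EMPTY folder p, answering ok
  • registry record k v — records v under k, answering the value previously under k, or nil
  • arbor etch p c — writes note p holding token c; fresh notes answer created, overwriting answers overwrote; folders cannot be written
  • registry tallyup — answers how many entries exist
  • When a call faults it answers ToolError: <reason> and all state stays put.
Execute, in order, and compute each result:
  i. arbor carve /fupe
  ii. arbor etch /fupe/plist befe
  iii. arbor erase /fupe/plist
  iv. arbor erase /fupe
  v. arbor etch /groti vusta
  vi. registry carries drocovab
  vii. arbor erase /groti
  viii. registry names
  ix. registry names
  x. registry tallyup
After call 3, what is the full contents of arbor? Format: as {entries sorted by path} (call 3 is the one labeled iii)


Step: arbor carve[p='/fupe']
Result: ok
Step: arbor etch[p='/fupe/plist'; c='befe']
Result: created
Step: arbor erase[p='/fupe/plist']
Result: ok
Step: arbor erase[p='/fupe']
Result: ok
Step: arbor etch[p='/groti'; c='vusta']
Result: created
Step: registry carries[k='drocovab']
Result: no
Step: arbor erase[p='/groti']
Result: ok
Step: registry names[]
Result: [butra]
Step: registry names[]
Result: [butra]
Step: registry tallyup[]
Result: 1

Answer: {fupe/}


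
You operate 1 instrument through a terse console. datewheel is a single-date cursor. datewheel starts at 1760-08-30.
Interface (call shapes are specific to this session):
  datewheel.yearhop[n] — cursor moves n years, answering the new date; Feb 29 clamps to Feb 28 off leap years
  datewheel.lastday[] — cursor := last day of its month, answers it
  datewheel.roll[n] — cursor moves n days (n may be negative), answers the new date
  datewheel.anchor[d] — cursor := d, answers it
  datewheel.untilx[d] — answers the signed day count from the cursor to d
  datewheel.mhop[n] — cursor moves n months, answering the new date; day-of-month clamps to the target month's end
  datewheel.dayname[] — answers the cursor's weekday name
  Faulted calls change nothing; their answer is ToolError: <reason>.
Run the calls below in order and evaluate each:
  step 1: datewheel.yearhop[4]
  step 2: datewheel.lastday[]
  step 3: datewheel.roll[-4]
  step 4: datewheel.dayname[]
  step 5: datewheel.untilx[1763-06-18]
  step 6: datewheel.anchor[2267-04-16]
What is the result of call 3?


Answer: 1764-08-27

Derivation:
% datewheel.yearhop n=4
[out] 1764-08-30
% datewheel.lastday
[out] 1764-08-31
% datewheel.roll n=-4
[out] 1764-08-27
% datewheel.dayname
[out] Monday
% datewheel.untilx d=1763-06-18
[out] -436
% datewheel.anchor d=2267-04-16
[out] 2267-04-16


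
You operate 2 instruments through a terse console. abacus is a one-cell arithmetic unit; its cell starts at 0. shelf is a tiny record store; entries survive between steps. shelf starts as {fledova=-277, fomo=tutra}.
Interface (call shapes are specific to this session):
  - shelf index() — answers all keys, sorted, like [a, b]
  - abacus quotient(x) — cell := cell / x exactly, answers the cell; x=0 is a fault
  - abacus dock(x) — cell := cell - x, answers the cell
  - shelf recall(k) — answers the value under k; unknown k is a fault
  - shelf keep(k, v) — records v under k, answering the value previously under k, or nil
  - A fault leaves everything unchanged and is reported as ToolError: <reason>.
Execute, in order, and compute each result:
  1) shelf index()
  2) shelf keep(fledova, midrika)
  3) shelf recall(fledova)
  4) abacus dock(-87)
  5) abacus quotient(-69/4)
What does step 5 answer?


·→ shelf index()
·← [fledova, fomo]
·→ shelf keep(k→fledova, v→midrika)
·← -277
·→ shelf recall(k→fledova)
·← midrika
·→ abacus dock(x→-87)
·← 87
·→ abacus quotient(x→-69/4)
·← -116/23

Answer: -116/23


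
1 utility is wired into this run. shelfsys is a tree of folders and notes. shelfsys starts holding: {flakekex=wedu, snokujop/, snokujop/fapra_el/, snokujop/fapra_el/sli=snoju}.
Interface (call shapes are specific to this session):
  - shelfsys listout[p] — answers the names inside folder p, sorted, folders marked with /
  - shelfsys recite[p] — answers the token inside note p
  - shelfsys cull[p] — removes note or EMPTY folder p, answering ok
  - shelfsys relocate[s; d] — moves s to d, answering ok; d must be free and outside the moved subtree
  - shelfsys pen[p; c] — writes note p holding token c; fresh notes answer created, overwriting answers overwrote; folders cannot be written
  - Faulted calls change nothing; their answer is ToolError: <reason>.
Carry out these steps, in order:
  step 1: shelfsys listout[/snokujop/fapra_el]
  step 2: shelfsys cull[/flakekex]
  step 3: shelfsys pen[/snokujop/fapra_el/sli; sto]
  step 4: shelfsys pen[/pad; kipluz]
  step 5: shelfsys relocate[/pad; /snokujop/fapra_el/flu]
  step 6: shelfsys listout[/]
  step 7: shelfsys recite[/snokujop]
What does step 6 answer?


>> shelfsys listout(p=/snokujop/fapra_el)
<< [sli]
>> shelfsys cull(p=/flakekex)
<< ok
>> shelfsys pen(p=/snokujop/fapra_el/sli, c=sto)
<< overwrote
>> shelfsys pen(p=/pad, c=kipluz)
<< created
>> shelfsys relocate(s=/pad, d=/snokujop/fapra_el/flu)
<< ok
>> shelfsys listout(p=/)
<< [snokujop/]
>> shelfsys recite(p=/snokujop)
<< ToolError: is a directory

Answer: [snokujop/]


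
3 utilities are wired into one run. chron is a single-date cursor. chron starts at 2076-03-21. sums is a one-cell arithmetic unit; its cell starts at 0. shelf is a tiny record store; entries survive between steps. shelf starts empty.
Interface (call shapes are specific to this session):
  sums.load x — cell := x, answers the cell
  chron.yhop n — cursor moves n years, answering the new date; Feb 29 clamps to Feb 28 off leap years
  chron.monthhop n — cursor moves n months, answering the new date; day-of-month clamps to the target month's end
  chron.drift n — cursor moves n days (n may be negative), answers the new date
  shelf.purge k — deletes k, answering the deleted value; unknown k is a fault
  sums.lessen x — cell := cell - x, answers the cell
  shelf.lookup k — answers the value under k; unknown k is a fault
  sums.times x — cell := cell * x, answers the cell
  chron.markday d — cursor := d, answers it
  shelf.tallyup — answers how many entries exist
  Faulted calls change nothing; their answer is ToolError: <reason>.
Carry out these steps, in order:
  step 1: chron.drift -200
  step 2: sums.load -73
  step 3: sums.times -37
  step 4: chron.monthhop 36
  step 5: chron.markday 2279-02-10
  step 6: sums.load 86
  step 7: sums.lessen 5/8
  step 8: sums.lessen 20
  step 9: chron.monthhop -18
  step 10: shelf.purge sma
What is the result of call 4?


==> chron.drift(n='-200')
<== 2075-09-03
==> sums.load(x='-73')
<== -73
==> sums.times(x='-37')
<== 2701
==> chron.monthhop(n='36')
<== 2078-09-03
==> chron.markday(d='2279-02-10')
<== 2279-02-10
==> sums.load(x='86')
<== 86
==> sums.lessen(x='5/8')
<== 683/8
==> sums.lessen(x='20')
<== 523/8
==> chron.monthhop(n='-18')
<== 2277-08-10
==> shelf.purge(k='sma')
<== ToolError: no such key sma

Answer: 2078-09-03


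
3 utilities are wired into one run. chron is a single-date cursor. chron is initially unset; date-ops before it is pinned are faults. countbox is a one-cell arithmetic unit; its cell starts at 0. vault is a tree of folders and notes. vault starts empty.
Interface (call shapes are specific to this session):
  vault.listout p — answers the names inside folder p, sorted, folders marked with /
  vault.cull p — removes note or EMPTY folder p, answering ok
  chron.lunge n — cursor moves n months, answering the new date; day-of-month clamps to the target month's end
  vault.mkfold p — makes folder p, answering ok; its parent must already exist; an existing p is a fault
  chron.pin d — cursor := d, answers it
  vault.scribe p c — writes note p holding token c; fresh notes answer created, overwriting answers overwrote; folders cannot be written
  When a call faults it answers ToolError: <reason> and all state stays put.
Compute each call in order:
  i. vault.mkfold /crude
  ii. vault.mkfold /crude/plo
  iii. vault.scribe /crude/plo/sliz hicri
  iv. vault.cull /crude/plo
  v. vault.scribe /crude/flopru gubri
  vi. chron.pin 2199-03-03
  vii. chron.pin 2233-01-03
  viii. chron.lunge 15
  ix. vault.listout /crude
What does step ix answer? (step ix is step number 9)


Answer: [flopru, plo/]

Derivation:
Calling mkfold(/crude), → ok.
I try mkfold(/crude/plo), and get ok.
Then scribe(/crude/plo/sliz, hicri), — result: created.
I invoke cull(/crude/plo), and observe ToolError: not empty.
I call scribe(/crude/flopru, gubri), → created.
Invoking pin(2199-03-03), giving 2199-03-03.
Then pin(2233-01-03), giving 2233-01-03.
Now I run lunge(15), giving 2234-04-03.
Calling listout(/crude), — result: [flopru, plo/].


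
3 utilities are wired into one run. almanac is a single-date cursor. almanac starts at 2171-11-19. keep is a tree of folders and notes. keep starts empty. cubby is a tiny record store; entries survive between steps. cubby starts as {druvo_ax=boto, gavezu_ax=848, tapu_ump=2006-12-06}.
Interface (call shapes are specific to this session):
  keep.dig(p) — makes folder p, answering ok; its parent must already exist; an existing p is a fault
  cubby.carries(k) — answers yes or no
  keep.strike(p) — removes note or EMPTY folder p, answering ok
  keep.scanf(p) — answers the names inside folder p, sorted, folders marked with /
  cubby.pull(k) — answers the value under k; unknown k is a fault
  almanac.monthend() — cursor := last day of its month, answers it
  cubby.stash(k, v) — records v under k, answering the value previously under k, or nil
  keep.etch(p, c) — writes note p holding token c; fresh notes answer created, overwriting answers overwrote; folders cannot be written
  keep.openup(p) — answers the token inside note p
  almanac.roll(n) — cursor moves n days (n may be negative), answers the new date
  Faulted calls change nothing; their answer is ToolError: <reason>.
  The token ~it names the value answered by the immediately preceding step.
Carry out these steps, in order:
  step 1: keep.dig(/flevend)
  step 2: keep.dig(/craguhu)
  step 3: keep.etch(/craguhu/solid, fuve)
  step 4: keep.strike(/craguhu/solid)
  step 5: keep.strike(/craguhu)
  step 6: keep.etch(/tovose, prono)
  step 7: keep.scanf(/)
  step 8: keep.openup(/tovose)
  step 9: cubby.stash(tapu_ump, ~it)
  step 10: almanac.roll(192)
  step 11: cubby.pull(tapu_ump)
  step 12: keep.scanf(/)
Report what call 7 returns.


Answer: [flevend/, tovose]

Derivation:
Using keep.dig on /flevend: ok.
Then keep.dig on /craguhu, which returns ok.
Invoking keep.etch on /craguhu/solid, fuve, and observe created.
Then keep.strike on /craguhu/solid: ok.
Then keep.strike on /craguhu, which returns ok.
I run keep.etch on /tovose, prono, giving created.
Now I run keep.scanf on /, and get [flevend/, tovose].
Next I call keep.openup on /tovose, and see prono.
Invoking cubby.stash on tapu_ump, ~it, and get 2006-12-06.
I use almanac.roll on 192: 2172-05-29.
I call cubby.pull on tapu_ump: prono.
I try keep.scanf on /, giving [flevend/, tovose].


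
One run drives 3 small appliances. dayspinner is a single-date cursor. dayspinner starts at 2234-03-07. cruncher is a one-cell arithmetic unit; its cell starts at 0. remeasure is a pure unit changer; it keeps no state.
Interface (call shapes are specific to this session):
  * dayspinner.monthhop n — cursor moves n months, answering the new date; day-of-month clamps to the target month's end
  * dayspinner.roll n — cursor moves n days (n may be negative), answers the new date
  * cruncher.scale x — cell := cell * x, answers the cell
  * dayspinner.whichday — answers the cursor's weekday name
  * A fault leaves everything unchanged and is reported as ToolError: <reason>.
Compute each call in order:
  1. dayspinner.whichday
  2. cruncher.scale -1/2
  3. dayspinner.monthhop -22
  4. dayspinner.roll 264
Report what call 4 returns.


;; dayspinner.whichday() -> Friday
;; cruncher.scale(-1/2) -> 0
;; dayspinner.monthhop(-22) -> 2232-05-07
;; dayspinner.roll(264) -> 2233-01-26

Answer: 2233-01-26


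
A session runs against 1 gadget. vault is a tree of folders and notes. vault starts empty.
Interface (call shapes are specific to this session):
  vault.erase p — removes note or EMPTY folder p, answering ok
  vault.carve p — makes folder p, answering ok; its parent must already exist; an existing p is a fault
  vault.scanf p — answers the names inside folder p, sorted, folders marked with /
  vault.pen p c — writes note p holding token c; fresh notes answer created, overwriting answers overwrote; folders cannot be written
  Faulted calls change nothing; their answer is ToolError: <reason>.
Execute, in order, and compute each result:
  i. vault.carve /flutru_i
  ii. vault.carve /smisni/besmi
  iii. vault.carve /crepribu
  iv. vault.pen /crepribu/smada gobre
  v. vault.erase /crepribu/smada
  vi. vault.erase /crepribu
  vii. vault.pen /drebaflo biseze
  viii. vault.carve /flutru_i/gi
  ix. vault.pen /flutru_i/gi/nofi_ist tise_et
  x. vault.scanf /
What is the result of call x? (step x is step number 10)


Answer: [drebaflo, flutru_i/]

Derivation:
;; 1. vault.carve(/flutru_i) == ok
;; 2. vault.carve(/smisni/besmi) == ToolError: no parent
;; 3. vault.carve(/crepribu) == ok
;; 4. vault.pen(/crepribu/smada, gobre) == created
;; 5. vault.erase(/crepribu/smada) == ok
;; 6. vault.erase(/crepribu) == ok
;; 7. vault.pen(/drebaflo, biseze) == created
;; 8. vault.carve(/flutru_i/gi) == ok
;; 9. vault.pen(/flutru_i/gi/nofi_ist, tise_et) == created
;; 10. vault.scanf(/) == [drebaflo, flutru_i/]


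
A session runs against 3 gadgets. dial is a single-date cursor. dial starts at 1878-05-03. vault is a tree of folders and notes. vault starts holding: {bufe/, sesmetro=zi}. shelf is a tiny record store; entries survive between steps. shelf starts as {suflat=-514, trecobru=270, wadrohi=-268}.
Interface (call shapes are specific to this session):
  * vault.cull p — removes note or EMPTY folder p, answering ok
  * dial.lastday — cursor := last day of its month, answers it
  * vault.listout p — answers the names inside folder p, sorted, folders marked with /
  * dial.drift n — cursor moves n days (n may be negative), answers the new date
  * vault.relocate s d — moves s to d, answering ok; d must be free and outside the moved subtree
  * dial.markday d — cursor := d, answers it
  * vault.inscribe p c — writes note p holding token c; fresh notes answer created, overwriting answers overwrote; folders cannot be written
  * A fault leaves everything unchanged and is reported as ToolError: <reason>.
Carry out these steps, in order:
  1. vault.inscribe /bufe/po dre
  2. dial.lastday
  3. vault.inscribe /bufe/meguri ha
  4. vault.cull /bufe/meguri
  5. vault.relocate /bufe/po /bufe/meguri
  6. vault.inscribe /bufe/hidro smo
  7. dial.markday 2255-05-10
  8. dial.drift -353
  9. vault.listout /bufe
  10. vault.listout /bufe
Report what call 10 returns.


Answer: [hidro, meguri]

Derivation:
! vault.inscribe(p: /bufe/po, c: dre) => created
! dial.lastday() => 1878-05-31
! vault.inscribe(p: /bufe/meguri, c: ha) => created
! vault.cull(p: /bufe/meguri) => ok
! vault.relocate(s: /bufe/po, d: /bufe/meguri) => ok
! vault.inscribe(p: /bufe/hidro, c: smo) => created
! dial.markday(d: 2255-05-10) => 2255-05-10
! dial.drift(n: -353) => 2254-05-22
! vault.listout(p: /bufe) => [hidro, meguri]
! vault.listout(p: /bufe) => [hidro, meguri]


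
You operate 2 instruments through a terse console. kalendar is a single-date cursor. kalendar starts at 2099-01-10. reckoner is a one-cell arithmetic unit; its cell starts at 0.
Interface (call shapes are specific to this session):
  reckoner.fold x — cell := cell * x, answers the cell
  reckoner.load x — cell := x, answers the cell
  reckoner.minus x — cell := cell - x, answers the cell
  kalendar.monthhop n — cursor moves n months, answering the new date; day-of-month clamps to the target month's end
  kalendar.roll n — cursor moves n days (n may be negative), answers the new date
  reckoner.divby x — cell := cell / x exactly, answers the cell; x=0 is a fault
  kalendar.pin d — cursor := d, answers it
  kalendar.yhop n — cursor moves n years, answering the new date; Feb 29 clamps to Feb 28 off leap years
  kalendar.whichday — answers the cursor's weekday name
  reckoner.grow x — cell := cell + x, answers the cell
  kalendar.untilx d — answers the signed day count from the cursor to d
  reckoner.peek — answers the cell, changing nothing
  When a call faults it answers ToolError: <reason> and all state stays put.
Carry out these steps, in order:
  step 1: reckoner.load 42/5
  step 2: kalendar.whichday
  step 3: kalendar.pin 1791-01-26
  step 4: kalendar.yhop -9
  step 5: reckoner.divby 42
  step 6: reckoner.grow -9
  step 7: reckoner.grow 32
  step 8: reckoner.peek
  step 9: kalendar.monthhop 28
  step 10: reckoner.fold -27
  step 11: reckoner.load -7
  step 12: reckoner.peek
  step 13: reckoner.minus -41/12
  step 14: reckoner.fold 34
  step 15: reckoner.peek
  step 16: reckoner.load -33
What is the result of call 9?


Answer: 1784-05-26

Derivation:
>> load(x=42/5)
<< 42/5
>> whichday()
<< Saturday
>> pin(d=1791-01-26)
<< 1791-01-26
>> yhop(n=-9)
<< 1782-01-26
>> divby(x=42)
<< 1/5
>> grow(x=-9)
<< -44/5
>> grow(x=32)
<< 116/5
>> peek()
<< 116/5
>> monthhop(n=28)
<< 1784-05-26
>> fold(x=-27)
<< -3132/5
>> load(x=-7)
<< -7
>> peek()
<< -7
>> minus(x=-41/12)
<< -43/12
>> fold(x=34)
<< -731/6
>> peek()
<< -731/6
>> load(x=-33)
<< -33


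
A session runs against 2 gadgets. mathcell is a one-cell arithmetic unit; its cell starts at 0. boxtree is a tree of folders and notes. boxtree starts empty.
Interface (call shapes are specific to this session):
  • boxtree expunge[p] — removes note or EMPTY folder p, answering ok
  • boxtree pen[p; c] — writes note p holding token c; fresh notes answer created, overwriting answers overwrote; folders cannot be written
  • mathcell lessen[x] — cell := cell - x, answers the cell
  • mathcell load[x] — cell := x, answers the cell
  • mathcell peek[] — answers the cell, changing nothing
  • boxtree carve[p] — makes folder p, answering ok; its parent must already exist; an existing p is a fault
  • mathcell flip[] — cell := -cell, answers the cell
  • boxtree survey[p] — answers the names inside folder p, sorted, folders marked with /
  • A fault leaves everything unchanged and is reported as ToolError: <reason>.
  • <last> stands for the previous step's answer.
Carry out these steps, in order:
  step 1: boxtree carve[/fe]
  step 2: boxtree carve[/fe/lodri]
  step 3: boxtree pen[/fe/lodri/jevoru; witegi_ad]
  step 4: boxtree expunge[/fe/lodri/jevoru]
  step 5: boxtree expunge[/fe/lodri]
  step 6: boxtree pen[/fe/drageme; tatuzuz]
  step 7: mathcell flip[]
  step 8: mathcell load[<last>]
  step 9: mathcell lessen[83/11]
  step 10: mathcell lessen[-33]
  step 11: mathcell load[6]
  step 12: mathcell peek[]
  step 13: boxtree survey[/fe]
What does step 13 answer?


-> boxtree carve(p→/fe)
<- ok
-> boxtree carve(p→/fe/lodri)
<- ok
-> boxtree pen(p→/fe/lodri/jevoru, c→witegi_ad)
<- created
-> boxtree expunge(p→/fe/lodri/jevoru)
<- ok
-> boxtree expunge(p→/fe/lodri)
<- ok
-> boxtree pen(p→/fe/drageme, c→tatuzuz)
<- created
-> mathcell flip()
<- 0
-> mathcell load(x→<last>)
<- 0
-> mathcell lessen(x→83/11)
<- -83/11
-> mathcell lessen(x→-33)
<- 280/11
-> mathcell load(x→6)
<- 6
-> mathcell peek()
<- 6
-> boxtree survey(p→/fe)
<- [drageme]

Answer: [drageme]


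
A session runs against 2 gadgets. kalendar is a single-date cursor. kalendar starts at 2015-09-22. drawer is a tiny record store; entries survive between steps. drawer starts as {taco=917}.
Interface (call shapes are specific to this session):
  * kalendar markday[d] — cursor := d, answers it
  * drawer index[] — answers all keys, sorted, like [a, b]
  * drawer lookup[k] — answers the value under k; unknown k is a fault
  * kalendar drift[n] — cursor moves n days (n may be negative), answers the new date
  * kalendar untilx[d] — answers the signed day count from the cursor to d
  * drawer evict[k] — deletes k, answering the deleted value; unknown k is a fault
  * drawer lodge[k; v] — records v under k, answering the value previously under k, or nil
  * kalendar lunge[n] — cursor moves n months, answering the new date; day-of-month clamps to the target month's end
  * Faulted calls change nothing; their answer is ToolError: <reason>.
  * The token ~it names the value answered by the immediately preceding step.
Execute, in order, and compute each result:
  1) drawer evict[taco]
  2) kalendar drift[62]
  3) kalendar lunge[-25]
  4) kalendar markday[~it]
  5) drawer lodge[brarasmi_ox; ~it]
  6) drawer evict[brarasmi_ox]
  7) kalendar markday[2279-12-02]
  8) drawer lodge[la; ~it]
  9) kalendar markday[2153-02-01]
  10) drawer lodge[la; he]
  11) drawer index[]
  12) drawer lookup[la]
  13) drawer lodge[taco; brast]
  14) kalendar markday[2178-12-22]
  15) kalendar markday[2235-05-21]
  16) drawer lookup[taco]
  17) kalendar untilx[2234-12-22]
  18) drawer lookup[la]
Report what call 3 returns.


I use drawer evict with k='taco', yielding 917.
Using kalendar drift with n='62', and observe 2015-11-23.
Now I run kalendar lunge with n='-25', giving 2013-10-23.
Using kalendar markday with d='~it', — result: 2013-10-23.
I call drawer lodge with k='brarasmi_ox', v='~it', and get nil.
I use drawer evict with k='brarasmi_ox': 2013-10-23.
Next I call kalendar markday with d='2279-12-02', and observe 2279-12-02.
I run drawer lodge with k='la', v='~it': nil.
I invoke kalendar markday with d='2153-02-01', giving 2153-02-01.
Using drawer lodge with k='la', v='he', yielding 2279-12-02.
I invoke drawer index(), which returns [la].
Now I run drawer lookup with k='la', — result: he.
Next I call drawer lodge with k='taco', v='brast', — result: nil.
Next I call kalendar markday with d='2178-12-22', — result: 2178-12-22.
Using kalendar markday with d='2235-05-21', and get 2235-05-21.
I call drawer lookup with k='taco', and get brast.
I invoke kalendar untilx with d='2234-12-22', which returns -150.
I use drawer lookup with k='la', which returns he.

Answer: 2013-10-23


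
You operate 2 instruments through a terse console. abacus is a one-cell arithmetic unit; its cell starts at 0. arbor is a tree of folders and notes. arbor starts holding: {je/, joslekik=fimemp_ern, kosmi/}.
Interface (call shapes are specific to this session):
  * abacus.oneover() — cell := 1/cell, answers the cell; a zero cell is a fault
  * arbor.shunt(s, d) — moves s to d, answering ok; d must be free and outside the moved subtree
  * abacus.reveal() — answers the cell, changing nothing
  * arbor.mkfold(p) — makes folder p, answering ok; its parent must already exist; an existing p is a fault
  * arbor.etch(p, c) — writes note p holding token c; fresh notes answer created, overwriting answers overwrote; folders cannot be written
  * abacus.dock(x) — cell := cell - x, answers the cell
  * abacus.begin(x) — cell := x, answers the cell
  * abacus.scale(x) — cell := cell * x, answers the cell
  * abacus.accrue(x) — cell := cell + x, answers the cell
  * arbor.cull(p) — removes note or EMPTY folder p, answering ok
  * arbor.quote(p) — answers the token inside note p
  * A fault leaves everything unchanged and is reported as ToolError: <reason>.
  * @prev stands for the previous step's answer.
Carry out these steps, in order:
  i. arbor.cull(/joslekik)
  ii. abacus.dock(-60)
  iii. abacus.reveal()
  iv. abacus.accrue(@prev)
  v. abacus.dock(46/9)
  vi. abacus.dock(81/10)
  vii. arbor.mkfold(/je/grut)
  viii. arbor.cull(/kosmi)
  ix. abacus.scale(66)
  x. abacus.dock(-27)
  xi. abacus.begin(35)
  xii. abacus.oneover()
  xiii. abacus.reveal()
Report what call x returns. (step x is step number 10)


Answer: 106126/15

Derivation:
[in] arbor.cull p: /joslekik
= ok
[in] abacus.dock x: -60
= 60
[in] abacus.reveal
= 60
[in] abacus.accrue x: @prev
= 120
[in] abacus.dock x: 46/9
= 1034/9
[in] abacus.dock x: 81/10
= 9611/90
[in] arbor.mkfold p: /je/grut
= ok
[in] arbor.cull p: /kosmi
= ok
[in] abacus.scale x: 66
= 105721/15
[in] abacus.dock x: -27
= 106126/15
[in] abacus.begin x: 35
= 35
[in] abacus.oneover
= 1/35
[in] abacus.reveal
= 1/35


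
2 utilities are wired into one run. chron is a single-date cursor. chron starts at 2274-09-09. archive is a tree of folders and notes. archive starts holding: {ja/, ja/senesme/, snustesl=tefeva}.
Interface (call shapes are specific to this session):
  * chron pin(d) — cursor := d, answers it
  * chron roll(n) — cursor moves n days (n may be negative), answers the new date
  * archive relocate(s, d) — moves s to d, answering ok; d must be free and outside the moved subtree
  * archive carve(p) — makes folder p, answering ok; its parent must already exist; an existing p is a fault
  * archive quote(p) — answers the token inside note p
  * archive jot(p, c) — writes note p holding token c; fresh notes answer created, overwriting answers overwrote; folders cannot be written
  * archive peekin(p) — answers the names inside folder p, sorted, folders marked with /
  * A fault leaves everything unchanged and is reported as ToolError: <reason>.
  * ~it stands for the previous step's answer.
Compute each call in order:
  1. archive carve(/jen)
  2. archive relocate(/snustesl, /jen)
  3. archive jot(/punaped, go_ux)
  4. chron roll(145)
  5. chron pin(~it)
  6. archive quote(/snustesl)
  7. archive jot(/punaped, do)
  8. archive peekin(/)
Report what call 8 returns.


Answer: [ja/, jen/, punaped, snustesl]

Derivation:
Invoking archive carve on p: /jen, and observe ok.
I use archive relocate on s: /snustesl, d: /jen, and see ToolError: exists.
Calling archive jot on p: /punaped, c: go_ux, and observe created.
Invoking chron roll on n: 145, and see 2275-02-01.
I try chron pin on d: ~it, giving 2275-02-01.
I invoke archive quote on p: /snustesl, → tefeva.
I run archive jot on p: /punaped, c: do, → overwrote.
I try archive peekin on p: /, → [ja/, jen/, punaped, snustesl].


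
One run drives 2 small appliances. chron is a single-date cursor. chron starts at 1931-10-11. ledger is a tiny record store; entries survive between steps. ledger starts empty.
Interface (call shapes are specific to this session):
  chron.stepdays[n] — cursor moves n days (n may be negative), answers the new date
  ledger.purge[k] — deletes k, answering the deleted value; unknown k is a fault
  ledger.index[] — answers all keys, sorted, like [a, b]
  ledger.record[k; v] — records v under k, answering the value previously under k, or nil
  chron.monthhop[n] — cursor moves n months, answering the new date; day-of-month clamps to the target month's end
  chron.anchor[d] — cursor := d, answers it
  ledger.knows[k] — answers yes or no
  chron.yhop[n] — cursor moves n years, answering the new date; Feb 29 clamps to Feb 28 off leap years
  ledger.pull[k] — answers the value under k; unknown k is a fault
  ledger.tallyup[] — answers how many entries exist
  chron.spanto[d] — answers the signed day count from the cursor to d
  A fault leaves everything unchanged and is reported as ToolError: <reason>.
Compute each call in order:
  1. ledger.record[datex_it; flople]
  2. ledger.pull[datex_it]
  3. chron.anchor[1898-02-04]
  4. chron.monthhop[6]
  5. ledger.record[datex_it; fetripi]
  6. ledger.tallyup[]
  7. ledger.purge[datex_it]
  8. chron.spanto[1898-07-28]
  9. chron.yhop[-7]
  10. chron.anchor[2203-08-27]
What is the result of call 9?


Answer: 1891-08-04

Derivation:
Do: record[datex_it; flople]
See: nil
Do: pull[datex_it]
See: flople
Do: anchor[1898-02-04]
See: 1898-02-04
Do: monthhop[6]
See: 1898-08-04
Do: record[datex_it; fetripi]
See: flople
Do: tallyup[]
See: 1
Do: purge[datex_it]
See: fetripi
Do: spanto[1898-07-28]
See: -7
Do: yhop[-7]
See: 1891-08-04
Do: anchor[2203-08-27]
See: 2203-08-27


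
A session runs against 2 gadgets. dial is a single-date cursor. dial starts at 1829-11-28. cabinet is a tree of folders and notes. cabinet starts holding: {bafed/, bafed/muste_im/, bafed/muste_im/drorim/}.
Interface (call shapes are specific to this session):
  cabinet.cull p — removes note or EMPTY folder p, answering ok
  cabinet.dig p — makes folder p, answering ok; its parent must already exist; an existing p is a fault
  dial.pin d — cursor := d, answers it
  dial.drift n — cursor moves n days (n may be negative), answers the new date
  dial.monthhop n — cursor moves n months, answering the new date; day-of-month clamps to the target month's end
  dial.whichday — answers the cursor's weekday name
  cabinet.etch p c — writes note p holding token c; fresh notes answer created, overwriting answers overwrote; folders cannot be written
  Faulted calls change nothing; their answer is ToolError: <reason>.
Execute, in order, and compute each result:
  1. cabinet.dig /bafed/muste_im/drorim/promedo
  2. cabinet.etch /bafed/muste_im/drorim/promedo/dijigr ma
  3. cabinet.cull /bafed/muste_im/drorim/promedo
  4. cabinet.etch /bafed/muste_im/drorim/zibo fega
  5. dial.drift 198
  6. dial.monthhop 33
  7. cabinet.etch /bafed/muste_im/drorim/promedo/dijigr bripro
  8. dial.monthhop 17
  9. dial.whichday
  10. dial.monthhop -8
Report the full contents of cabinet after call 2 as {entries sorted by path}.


;; dig(p=/bafed/muste_im/drorim/promedo) ~> ok
;; etch(p=/bafed/muste_im/drorim/promedo/dijigr, c=ma) ~> created
;; cull(p=/bafed/muste_im/drorim/promedo) ~> ToolError: not empty
;; etch(p=/bafed/muste_im/drorim/zibo, c=fega) ~> created
;; drift(n=198) ~> 1830-06-14
;; monthhop(n=33) ~> 1833-03-14
;; etch(p=/bafed/muste_im/drorim/promedo/dijigr, c=bripro) ~> overwrote
;; monthhop(n=17) ~> 1834-08-14
;; whichday() ~> Thursday
;; monthhop(n=-8) ~> 1833-12-14

Answer: {bafed/, bafed/muste_im/, bafed/muste_im/drorim/, bafed/muste_im/drorim/promedo/, bafed/muste_im/drorim/promedo/dijigr=ma}


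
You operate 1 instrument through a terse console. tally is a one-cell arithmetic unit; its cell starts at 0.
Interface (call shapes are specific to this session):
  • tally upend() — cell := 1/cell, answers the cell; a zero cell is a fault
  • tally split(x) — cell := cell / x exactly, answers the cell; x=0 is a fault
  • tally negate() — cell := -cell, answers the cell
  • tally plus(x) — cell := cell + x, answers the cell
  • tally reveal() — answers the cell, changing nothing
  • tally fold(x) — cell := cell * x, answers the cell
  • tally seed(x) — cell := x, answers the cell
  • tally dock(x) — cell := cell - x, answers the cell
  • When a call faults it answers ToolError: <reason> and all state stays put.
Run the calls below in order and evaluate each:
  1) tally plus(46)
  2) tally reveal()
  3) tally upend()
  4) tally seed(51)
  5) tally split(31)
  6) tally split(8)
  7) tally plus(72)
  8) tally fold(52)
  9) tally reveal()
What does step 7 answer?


Answer: 17907/248

Derivation:
% 1. tally plus(46) : 46
% 2. tally reveal() : 46
% 3. tally upend() : 1/46
% 4. tally seed(51) : 51
% 5. tally split(31) : 51/31
% 6. tally split(8) : 51/248
% 7. tally plus(72) : 17907/248
% 8. tally fold(52) : 232791/62
% 9. tally reveal() : 232791/62


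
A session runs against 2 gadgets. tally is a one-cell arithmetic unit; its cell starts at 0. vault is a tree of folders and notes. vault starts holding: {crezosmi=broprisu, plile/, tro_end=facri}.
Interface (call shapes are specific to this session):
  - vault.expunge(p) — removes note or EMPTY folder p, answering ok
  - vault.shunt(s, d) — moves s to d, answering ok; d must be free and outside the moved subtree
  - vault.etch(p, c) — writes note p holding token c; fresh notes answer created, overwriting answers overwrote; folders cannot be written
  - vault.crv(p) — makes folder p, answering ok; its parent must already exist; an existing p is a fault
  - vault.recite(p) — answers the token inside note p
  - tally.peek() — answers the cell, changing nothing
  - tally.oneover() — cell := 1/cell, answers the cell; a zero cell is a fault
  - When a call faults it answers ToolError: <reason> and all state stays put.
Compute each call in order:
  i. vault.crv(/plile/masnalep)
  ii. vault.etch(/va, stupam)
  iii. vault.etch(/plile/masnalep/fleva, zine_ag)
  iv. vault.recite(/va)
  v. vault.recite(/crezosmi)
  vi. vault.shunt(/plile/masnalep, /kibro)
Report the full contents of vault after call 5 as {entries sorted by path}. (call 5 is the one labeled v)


Using vault.crv passing p: /plile/masnalep, yielding ok.
Using vault.etch passing p: /va, c: stupam, → created.
I invoke vault.etch passing p: /plile/masnalep/fleva, c: zine_ag, yielding created.
Using vault.recite passing p: /va, yielding stupam.
Next I call vault.recite passing p: /crezosmi, which returns broprisu.
I try vault.shunt passing s: /plile/masnalep, d: /kibro, giving ok.

Answer: {crezosmi=broprisu, plile/, plile/masnalep/, plile/masnalep/fleva=zine_ag, tro_end=facri, va=stupam}


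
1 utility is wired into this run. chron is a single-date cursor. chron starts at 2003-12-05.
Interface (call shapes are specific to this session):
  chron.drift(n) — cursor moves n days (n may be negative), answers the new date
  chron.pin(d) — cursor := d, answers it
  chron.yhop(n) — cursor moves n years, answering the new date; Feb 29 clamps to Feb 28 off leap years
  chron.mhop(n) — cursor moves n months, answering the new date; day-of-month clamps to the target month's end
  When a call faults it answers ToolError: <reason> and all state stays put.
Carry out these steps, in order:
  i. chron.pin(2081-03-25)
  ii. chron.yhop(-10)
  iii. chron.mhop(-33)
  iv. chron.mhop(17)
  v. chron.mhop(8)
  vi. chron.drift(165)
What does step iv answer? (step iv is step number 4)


Answer: 2069-11-25

Derivation:
# 1. chron.pin(d=2081-03-25) => 2081-03-25
# 2. chron.yhop(n=-10) => 2071-03-25
# 3. chron.mhop(n=-33) => 2068-06-25
# 4. chron.mhop(n=17) => 2069-11-25
# 5. chron.mhop(n=8) => 2070-07-25
# 6. chron.drift(n=165) => 2071-01-06


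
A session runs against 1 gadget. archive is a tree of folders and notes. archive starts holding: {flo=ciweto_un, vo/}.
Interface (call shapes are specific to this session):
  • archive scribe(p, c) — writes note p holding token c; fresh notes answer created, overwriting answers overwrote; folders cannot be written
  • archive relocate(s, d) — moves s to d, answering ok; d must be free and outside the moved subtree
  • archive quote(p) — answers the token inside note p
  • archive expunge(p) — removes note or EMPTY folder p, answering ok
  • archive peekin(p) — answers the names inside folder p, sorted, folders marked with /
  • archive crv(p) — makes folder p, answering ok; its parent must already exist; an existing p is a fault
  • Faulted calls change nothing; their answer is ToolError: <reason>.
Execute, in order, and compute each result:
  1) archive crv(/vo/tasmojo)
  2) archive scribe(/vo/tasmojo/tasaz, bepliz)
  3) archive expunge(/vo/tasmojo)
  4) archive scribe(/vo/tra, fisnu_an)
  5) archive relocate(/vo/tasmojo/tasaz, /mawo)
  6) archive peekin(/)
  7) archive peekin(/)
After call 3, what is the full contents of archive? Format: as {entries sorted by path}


;; 1. archive crv(p='/vo/tasmojo') => ok
;; 2. archive scribe(p='/vo/tasmojo/tasaz', c='bepliz') => created
;; 3. archive expunge(p='/vo/tasmojo') => ToolError: not empty
;; 4. archive scribe(p='/vo/tra', c='fisnu_an') => created
;; 5. archive relocate(s='/vo/tasmojo/tasaz', d='/mawo') => ok
;; 6. archive peekin(p='/') => [flo, mawo, vo/]
;; 7. archive peekin(p='/') => [flo, mawo, vo/]

Answer: {flo=ciweto_un, vo/, vo/tasmojo/, vo/tasmojo/tasaz=bepliz}


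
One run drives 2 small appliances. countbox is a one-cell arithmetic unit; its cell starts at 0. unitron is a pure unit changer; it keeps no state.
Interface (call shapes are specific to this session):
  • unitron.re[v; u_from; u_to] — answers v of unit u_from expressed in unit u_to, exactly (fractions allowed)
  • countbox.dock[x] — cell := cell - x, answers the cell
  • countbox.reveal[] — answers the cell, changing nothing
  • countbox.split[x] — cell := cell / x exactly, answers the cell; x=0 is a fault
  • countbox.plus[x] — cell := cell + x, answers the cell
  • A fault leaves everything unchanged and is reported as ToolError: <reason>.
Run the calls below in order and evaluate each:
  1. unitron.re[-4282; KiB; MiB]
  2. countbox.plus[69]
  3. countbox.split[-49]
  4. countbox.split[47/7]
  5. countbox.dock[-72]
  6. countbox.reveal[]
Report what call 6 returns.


Answer: 23619/329

Derivation:
~$ unitron.re v→-4282 u_from→KiB u_to→MiB
:: -2141/512
~$ countbox.plus x→69
:: 69
~$ countbox.split x→-49
:: -69/49
~$ countbox.split x→47/7
:: -69/329
~$ countbox.dock x→-72
:: 23619/329
~$ countbox.reveal
:: 23619/329


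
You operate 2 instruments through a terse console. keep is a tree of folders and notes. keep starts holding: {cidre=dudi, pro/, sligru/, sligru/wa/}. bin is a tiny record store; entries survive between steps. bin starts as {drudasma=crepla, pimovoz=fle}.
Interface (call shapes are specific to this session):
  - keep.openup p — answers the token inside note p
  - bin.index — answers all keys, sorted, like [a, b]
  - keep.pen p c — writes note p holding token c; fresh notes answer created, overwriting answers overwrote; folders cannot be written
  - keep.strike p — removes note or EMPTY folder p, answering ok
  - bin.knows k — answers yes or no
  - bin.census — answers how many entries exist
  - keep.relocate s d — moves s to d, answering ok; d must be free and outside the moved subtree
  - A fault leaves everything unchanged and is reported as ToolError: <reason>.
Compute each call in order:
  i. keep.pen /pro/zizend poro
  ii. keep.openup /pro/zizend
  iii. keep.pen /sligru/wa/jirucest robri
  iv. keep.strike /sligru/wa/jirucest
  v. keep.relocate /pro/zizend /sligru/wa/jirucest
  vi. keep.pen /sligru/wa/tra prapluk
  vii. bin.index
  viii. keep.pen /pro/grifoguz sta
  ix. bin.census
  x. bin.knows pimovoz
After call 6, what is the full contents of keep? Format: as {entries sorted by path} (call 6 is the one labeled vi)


I call keep.pen(p→/pro/zizend, c→poro), yielding created.
Next I call keep.openup(p→/pro/zizend), yielding poro.
Now I run keep.pen(p→/sligru/wa/jirucest, c→robri), yielding created.
I use keep.strike(p→/sligru/wa/jirucest), — result: ok.
Using keep.relocate(s→/pro/zizend, d→/sligru/wa/jirucest), which returns ok.
I use keep.pen(p→/sligru/wa/tra, c→prapluk), and see created.
Calling bin.index(), → [drudasma, pimovoz].
Then keep.pen(p→/pro/grifoguz, c→sta), yielding created.
Next I call bin.census(), and see 2.
Next I call bin.knows(k→pimovoz), giving yes.

Answer: {cidre=dudi, pro/, sligru/, sligru/wa/, sligru/wa/jirucest=poro, sligru/wa/tra=prapluk}
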